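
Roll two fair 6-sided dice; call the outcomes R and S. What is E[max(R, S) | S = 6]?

Outcomes with S = 6: (1,6), (2,6), (3,6), (4,6), (5,6), (6,6), each with probability 1/36.
E[max(R, S) | S = 6] = (6 + 6 + 6 + 6 + 6 + 6) / 6 = 6.

6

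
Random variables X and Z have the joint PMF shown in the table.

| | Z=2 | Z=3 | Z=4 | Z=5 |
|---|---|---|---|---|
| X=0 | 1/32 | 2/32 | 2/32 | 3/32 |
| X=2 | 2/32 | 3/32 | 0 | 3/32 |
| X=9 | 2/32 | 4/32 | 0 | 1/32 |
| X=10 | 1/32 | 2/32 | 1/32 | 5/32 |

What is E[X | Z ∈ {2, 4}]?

14/3

P(Z ∈ {2, 4}) = 9/32.
Summing X·P(X=x,Z=y) over the conditioning event gives 21/16.
E[X | Z ∈ {2, 4}] = (21/16) / (9/32) = 14/3.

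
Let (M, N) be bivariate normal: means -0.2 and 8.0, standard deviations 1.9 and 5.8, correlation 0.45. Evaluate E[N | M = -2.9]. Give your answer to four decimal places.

4.2911

E[N | M=x] = μ_N + ρ(σ_N/σ_M)(x − μ_M) for jointly normal variables.
E[N | M=-2.9] = 8.0 + (0.45)·(5.8/1.9)·(-2.9 − (-0.2)) = 8.0 + (1.37368)·(-2.7) = 4.2911.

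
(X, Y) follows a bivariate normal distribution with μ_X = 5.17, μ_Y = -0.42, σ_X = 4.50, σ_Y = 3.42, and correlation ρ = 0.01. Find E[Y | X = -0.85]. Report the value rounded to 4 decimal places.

The regression of Y on X has slope ρ·σ_Y/σ_X and passes through (μ_X, μ_Y).
E[Y | X=-0.85] = -0.42 + (0.01)·(3.42/4.50)·(-0.85 − (5.17)) = -0.42 + (0.0076)·(-6.02) = -0.4658.

-0.4658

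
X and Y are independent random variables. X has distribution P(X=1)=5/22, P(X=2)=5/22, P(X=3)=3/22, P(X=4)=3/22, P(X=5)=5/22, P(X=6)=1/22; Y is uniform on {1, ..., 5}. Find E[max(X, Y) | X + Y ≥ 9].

P(X + Y ≥ 9) = 8/55.
Summing max(X,Y)·P(x,y) over outcomes with X + Y ≥ 9 gives 83/110.
E[max(X, Y) | X + Y ≥ 9] = (83/110) / (8/55) = 83/16.

83/16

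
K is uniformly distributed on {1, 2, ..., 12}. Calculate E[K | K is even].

7

Given K is even, K is equally likely to be any of {2, 4, 6, 8, 10, 12}.
E[K | K is even] = (2 + 4 + 6 + 8 + 10 + 12) / 6 = 7.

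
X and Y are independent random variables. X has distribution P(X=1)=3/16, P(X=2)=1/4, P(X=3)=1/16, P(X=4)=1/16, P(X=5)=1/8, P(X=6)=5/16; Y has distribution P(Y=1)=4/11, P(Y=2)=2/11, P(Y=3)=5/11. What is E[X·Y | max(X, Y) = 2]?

P(max(X, Y) = 2) = 15/88.
Summing XY·P(x,y) over outcomes with max(X, Y) = 2 gives 19/44.
E[X·Y | max(X, Y) = 2] = (19/44) / (15/88) = 38/15.

38/15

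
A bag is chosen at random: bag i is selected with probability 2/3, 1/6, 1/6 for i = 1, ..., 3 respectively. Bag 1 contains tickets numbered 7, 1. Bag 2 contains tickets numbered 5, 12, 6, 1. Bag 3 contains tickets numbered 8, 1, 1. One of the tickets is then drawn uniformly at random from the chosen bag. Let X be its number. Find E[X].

E[X | bag 1] = (7+1)/2 = 4.
E[X | bag 2] = (5+12+6+1)/4 = 6.
E[X | bag 3] = (8+1+1)/3 = 10/3.
E[X] = (2/3)·(4) + (1/6)·(6) + (1/6)·(10/3) = 38/9.

38/9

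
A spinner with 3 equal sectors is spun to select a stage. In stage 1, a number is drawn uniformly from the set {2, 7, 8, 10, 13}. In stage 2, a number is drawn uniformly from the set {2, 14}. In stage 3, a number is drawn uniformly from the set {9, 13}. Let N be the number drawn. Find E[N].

E[N | stage 1] = (2+7+8+10+13)/5 = 8.
E[N | stage 2] = (2+14)/2 = 8.
E[N | stage 3] = (9+13)/2 = 11.
By the law of total expectation,
E[N] = (1/3)·(8) + (1/3)·(8) + (1/3)·(11) = 9.

9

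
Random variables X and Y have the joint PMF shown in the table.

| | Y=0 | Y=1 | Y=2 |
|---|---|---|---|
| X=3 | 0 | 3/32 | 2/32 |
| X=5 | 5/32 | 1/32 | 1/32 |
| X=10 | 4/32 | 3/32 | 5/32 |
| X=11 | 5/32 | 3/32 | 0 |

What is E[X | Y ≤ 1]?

197/24

P(Y ≤ 1) = 3/4.
Σ X·P over the event = 3·(3/32) + 5·(5/32) + 5·(1/32) + 10·(4/32) + 10·(3/32) + 11·(5/32) + 11·(3/32) = 197/32.
E[X | Y ≤ 1] = (197/32) / (3/4) = 197/24.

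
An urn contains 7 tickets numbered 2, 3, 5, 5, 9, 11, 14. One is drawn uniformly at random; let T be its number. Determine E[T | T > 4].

44/5

P(T > 4) = 5/7.
Σ over the event: 5·2/7 + 9·1/7 + 11·1/7 + 14·1/7 = 44/7.
E[T | T > 4] = (44/7) / (5/7) = 44/5.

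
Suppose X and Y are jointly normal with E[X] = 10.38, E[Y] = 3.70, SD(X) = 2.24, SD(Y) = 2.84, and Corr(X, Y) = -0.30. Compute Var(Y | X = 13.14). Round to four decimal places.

Var(Y | X=x) = (1 − ρ²)·σ_Y².
Var(Y | X=13.14) = (2.84)²·(1 − (-0.30)²) = 8.0656·0.91 = 7.3397.

7.3397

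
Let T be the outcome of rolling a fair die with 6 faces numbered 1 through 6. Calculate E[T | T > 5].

6

Given T > 5, T is equally likely to be any of {6}.
E[T | T > 5] = (6) / 1 = 6.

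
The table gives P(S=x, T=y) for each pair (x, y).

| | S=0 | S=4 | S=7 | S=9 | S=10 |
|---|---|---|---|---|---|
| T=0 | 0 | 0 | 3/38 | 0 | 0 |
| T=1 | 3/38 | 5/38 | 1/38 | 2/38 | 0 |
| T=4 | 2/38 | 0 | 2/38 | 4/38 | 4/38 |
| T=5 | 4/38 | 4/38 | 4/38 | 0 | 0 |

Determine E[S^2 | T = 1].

P(T = 1) = 11/38.
Summing S^2·P(S=x,T=y) over the conditioning event gives 291/38.
E[S^2 | T = 1] = (291/38) / (11/38) = 291/11.

291/11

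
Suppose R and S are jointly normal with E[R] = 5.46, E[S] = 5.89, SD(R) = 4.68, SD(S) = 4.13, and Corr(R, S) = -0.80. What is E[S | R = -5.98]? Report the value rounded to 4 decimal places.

For a bivariate normal, E[S | R=x] = μ_S + ρ·(σ_S/σ_R)·(x − μ_R).
E[S | R=-5.98] = 5.89 + (-0.80)·(4.13/4.68)·(-5.98 − (5.46)) = 5.89 + (-0.70598)·(-11.44) = 13.9664.

13.9664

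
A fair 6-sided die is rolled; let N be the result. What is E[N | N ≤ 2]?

3/2

Given N ≤ 2, N is equally likely to be any of {1, 2}.
E[N | N ≤ 2] = (1 + 2) / 2 = 3/2.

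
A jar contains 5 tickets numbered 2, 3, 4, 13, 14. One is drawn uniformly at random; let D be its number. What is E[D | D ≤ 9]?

P(D ≤ 9) = 3/5.
Σ over the event: 2·1/5 + 3·1/5 + 4·1/5 = 9/5.
E[D | D ≤ 9] = (9/5) / (3/5) = 3.

3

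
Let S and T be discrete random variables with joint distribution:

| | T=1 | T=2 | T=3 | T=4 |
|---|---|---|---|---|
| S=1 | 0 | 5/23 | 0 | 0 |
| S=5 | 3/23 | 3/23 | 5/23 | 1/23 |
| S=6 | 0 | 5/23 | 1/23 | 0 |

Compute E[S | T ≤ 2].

65/16

P(T ≤ 2) = 16/23.
Σ S·P over the event = 1·(5/23) + 5·(3/23) + 5·(3/23) + 6·(5/23) = 65/23.
E[S | T ≤ 2] = (65/23) / (16/23) = 65/16.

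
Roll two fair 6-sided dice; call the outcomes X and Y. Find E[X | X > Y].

P(X > Y) = 5/12.
Summing X·P(x,y) over outcomes with X > Y gives 35/18.
E[X | X > Y] = (35/18) / (5/12) = 14/3.

14/3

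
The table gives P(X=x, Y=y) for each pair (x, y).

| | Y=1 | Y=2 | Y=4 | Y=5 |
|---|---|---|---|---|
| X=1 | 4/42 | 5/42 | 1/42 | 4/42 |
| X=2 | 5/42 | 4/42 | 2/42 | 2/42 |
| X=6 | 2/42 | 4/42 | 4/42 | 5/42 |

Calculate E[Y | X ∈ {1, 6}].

P(X ∈ {1, 6}) = 29/42.
Summing Y·P(X=x,Y=y) over the conditioning event gives 89/42.
E[Y | X ∈ {1, 6}] = (89/42) / (29/42) = 89/29.

89/29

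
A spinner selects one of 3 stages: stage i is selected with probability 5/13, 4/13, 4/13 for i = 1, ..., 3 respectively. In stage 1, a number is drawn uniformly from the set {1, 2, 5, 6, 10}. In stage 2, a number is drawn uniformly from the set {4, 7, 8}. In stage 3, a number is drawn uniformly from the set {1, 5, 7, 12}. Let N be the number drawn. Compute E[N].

E[N | stage 1] = (1+2+5+6+10)/5 = 24/5.
E[N | stage 2] = (4+7+8)/3 = 19/3.
E[N | stage 3] = (1+5+7+12)/4 = 25/4.
E[N] = (5/13)·(24/5) + (4/13)·(19/3) + (4/13)·(25/4) = 223/39.

223/39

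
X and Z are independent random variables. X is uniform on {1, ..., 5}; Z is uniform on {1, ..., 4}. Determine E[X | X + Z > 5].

Outcomes with X + Z > 5: (2,4), (3,3), (3,4), (4,2), (4,3), (4,4), (5,1), (5,2), (5,3), (5,4), each with probability 1/20.
E[X | X + Z > 5] = (2 + 3 + 3 + 4 + 4 + 4 + 5 + 5 + 5 + 5) / 10 = 4.

4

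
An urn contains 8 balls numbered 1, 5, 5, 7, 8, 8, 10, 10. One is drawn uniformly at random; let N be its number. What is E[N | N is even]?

P(N is even) = 1/2.
Σ over the event: 8·1/4 + 10·1/4 = 9/2.
E[N | N is even] = (9/2) / (1/2) = 9.

9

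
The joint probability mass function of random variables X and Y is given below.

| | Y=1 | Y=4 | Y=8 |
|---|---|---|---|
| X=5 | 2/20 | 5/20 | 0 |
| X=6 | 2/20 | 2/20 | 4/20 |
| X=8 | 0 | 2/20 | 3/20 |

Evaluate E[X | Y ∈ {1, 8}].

70/11

P(Y ∈ {1, 8}) = 11/20.
Σ X·P over the event = 5·(2/20) + 6·(2/20) + 6·(4/20) + 8·(3/20) = 7/2.
E[X | Y ∈ {1, 8}] = (7/2) / (11/20) = 70/11.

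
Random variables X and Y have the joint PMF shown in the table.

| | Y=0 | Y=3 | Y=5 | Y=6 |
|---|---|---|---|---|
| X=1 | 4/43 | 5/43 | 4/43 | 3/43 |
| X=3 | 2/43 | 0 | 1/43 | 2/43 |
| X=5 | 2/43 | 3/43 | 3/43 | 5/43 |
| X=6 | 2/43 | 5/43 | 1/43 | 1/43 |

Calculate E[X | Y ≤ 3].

P(Y ≤ 3) = 23/43.
Σ X·P over the event = 1·(4/43) + 1·(5/43) + 3·(2/43) + 5·(2/43) + 5·(3/43) + 6·(2/43) + 6·(5/43) = 82/43.
E[X | Y ≤ 3] = (82/43) / (23/43) = 82/23.

82/23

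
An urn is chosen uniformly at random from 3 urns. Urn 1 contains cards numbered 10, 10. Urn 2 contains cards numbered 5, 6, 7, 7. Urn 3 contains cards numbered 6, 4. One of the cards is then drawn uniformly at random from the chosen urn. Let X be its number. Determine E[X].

85/12

E[X | urn 1] = (10+10)/2 = 10.
E[X | urn 2] = (5+6+7+7)/4 = 25/4.
E[X | urn 3] = (6+4)/2 = 5.
By the law of total expectation,
E[X] = (1/3)·(10) + (1/3)·(25/4) + (1/3)·(5) = 85/12.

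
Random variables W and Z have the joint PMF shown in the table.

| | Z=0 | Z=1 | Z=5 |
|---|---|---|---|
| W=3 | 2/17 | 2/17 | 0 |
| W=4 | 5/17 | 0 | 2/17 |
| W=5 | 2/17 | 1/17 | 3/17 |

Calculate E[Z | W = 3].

1/2

P(W = 3) = 4/17.
Σ Z·P over the event = 0·(2/17) + 1·(2/17) = 2/17.
E[Z | W = 3] = (2/17) / (4/17) = 1/2.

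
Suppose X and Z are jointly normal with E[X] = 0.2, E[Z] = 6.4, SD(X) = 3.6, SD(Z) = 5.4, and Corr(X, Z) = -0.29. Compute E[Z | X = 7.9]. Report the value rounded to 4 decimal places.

3.0505

For a bivariate normal, E[Z | X=x] = μ_Z + ρ·(σ_Z/σ_X)·(x − μ_X).
E[Z | X=7.9] = 6.4 + (-0.29)·(5.4/3.6)·(7.9 − (0.2)) = 6.4 + (-0.435)·(7.7) = 3.0505.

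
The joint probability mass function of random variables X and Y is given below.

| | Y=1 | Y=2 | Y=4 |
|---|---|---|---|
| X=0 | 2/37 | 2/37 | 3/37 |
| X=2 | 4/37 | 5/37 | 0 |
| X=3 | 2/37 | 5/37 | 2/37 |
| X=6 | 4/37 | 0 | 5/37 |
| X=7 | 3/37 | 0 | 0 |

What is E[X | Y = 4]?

P(Y = 4) = 10/37.
Σ X·P over the event = 0·(3/37) + 3·(2/37) + 6·(5/37) = 36/37.
E[X | Y = 4] = (36/37) / (10/37) = 18/5.

18/5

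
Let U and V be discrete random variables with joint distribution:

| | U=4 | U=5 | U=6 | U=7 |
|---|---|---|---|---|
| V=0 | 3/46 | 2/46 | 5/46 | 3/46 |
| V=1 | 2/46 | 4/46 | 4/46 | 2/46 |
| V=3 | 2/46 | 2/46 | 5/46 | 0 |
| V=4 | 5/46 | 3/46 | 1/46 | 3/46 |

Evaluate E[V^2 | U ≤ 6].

235/38

P(U ≤ 6) = 19/23.
Summing V^2·P(U=x,V=y) over the conditioning event gives 235/46.
E[V^2 | U ≤ 6] = (235/46) / (19/23) = 235/38.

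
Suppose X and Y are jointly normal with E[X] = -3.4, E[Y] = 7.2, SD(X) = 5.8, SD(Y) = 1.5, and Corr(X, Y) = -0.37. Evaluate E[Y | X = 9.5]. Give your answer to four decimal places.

5.9656

E[Y | X=x] = μ_Y + ρ(σ_Y/σ_X)(x − μ_X) for jointly normal variables.
E[Y | X=9.5] = 7.2 + (-0.37)·(1.5/5.8)·(9.5 − (-3.4)) = 7.2 + (-0.09569)·(12.9) = 5.9656.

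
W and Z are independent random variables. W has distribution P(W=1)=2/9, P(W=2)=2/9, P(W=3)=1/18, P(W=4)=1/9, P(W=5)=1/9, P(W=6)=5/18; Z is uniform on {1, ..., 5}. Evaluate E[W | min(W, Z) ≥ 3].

P(min(W, Z) ≥ 3) = 1/3.
Summing W·P(x,y) over outcomes with min(W, Z) ≥ 3 gives 17/10.
E[W | min(W, Z) ≥ 3] = (17/10) / (1/3) = 51/10.

51/10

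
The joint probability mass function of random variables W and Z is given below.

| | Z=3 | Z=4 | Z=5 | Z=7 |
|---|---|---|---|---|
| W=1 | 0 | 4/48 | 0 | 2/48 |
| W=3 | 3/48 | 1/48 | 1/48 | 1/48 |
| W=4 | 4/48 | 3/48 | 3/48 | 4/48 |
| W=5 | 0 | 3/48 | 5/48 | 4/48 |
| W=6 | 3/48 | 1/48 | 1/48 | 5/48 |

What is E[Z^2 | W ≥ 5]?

P(W ≥ 5) = 11/24.
Summing Z^2·P(W=x,Z=y) over the conditioning event gives 341/24.
E[Z^2 | W ≥ 5] = (341/24) / (11/24) = 31.

31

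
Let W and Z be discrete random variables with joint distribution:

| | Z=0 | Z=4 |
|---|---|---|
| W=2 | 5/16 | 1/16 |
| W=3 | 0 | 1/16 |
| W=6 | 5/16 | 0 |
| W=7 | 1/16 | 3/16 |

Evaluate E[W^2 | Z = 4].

32

P(Z = 4) = 5/16.
Summing W^2·P(W=x,Z=y) over the conditioning event gives 10.
E[W^2 | Z = 4] = (10) / (5/16) = 32.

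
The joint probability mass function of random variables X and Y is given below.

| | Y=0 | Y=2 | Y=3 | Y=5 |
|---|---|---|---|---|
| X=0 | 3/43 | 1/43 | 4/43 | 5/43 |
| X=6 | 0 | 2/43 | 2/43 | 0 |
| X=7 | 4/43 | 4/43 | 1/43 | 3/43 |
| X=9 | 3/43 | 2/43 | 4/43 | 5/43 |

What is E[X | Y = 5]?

P(Y = 5) = 13/43.
Σ X·P over the event = 0·(5/43) + 7·(3/43) + 9·(5/43) = 66/43.
E[X | Y = 5] = (66/43) / (13/43) = 66/13.

66/13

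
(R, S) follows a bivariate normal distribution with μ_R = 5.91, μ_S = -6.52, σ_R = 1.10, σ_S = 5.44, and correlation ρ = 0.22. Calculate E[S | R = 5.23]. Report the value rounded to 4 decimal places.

E[S | R=x] = μ_S + ρ(σ_S/σ_R)(x − μ_R) for jointly normal variables.
E[S | R=5.23] = -6.52 + (0.22)·(5.44/1.10)·(5.23 − (5.91)) = -6.52 + (1.088)·(-0.68) = -7.2598.

-7.2598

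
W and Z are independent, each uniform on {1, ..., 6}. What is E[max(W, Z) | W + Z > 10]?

P(W + Z > 10) = 1/12.
Summing max(W,Z)·P(x,y) over outcomes with W + Z > 10 gives 1/2.
E[max(W, Z) | W + Z > 10] = (1/2) / (1/12) = 6.

6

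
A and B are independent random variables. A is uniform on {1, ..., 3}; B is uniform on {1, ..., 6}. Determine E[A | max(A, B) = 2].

Outcomes with max(A, B) = 2: (1,2), (2,1), (2,2), each with probability 1/18.
E[A | max(A, B) = 2] = (1 + 2 + 2) / 3 = 5/3.

5/3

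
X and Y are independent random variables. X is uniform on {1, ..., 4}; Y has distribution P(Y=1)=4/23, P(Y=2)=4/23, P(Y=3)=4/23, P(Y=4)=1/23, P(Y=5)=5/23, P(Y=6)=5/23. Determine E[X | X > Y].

10/3

P(X > Y) = 6/23.
Summing X·P(x,y) over outcomes with X > Y gives 20/23.
E[X | X > Y] = (20/23) / (6/23) = 10/3.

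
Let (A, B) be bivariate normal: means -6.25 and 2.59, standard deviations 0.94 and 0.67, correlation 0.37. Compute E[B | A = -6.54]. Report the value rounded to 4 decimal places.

E[B | A=x] = μ_B + ρ(σ_B/σ_A)(x − μ_A) for jointly normal variables.
E[B | A=-6.54] = 2.59 + (0.37)·(0.67/0.94)·(-6.54 − (-6.25)) = 2.59 + (0.26372)·(-0.29) = 2.5135.

2.5135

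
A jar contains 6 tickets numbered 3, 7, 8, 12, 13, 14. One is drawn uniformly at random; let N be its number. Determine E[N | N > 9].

P(N > 9) = 1/2.
Σ over the event: 12·1/6 + 13·1/6 + 14·1/6 = 13/2.
E[N | N > 9] = (13/2) / (1/2) = 13.

13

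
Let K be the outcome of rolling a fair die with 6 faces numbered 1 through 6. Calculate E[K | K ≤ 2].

Given K ≤ 2, K is equally likely to be any of {1, 2}.
E[K | K ≤ 2] = (1 + 2) / 2 = 3/2.

3/2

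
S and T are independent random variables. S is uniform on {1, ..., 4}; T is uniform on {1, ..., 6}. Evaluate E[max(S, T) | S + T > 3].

P(S + T > 3) = 7/8.
Summing max(S,T)·P(x,y) over outcomes with S + T > 3 gives 89/24.
E[max(S, T) | S + T > 3] = (89/24) / (7/8) = 89/21.

89/21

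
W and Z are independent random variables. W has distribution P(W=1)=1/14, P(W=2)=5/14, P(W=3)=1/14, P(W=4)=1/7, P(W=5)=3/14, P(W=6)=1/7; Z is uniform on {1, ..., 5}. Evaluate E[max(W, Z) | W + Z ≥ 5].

261/56

P(W + Z ≥ 5) = 4/5.
Summing max(W,Z)·P(x,y) over outcomes with W + Z ≥ 5 gives 261/70.
E[max(W, Z) | W + Z ≥ 5] = (261/70) / (4/5) = 261/56.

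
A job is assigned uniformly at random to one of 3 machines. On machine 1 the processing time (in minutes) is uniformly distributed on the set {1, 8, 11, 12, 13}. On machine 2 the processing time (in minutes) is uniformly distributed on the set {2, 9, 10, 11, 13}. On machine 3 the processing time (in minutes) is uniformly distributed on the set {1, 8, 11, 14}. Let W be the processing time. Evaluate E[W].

53/6

E[W | machine 1] = (1+8+11+12+13)/5 = 9.
E[W | machine 2] = (2+9+10+11+13)/5 = 9.
E[W | machine 3] = (1+8+11+14)/4 = 17/2.
E[W] = (1/3)·(9) + (1/3)·(9) + (1/3)·(17/2) = 53/6.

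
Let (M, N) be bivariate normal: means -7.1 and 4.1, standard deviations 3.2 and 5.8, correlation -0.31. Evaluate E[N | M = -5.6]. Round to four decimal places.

3.2572

For a bivariate normal, E[N | M=x] = μ_N + ρ·(σ_N/σ_M)·(x − μ_M).
E[N | M=-5.6] = 4.1 + (-0.31)·(5.8/3.2)·(-5.6 − (-7.1)) = 4.1 + (-0.56188)·(1.5) = 3.2572.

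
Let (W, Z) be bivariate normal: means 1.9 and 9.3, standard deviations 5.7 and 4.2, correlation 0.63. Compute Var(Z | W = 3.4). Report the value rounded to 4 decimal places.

The conditional variance in a bivariate normal is σ_Z²(1 − ρ²), independent of x.
Var(Z | W=3.4) = (4.2)²·(1 − (0.63)²) = 17.64·0.6031 = 10.6387.

10.6387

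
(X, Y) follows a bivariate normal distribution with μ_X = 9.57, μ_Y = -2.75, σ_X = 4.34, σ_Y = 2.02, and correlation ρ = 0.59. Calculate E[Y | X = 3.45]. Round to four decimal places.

-4.4306

The regression of Y on X has slope ρ·σ_Y/σ_X and passes through (μ_X, μ_Y).
E[Y | X=3.45] = -2.75 + (0.59)·(2.02/4.34)·(3.45 − (9.57)) = -2.75 + (0.27461)·(-6.12) = -4.4306.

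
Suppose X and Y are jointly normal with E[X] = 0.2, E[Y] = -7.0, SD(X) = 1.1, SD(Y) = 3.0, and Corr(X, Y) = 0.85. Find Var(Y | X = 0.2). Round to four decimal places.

Var(Y | X=x) = (1 − ρ²)·σ_Y².
Var(Y | X=0.2) = (3.0)²·(1 − (0.85)²) = 9·0.2775 = 2.4975.

2.4975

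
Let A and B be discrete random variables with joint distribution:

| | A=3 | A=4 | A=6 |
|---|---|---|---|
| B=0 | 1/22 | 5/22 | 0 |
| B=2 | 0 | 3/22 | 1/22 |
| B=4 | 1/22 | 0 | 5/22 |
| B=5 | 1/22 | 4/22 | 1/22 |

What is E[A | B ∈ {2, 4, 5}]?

P(B ∈ {2, 4, 5}) = 8/11.
Σ A·P over the event = 3·(1/22) + 3·(1/22) + 4·(3/22) + 4·(4/22) + 6·(1/22) + 6·(5/22) + 6·(1/22) = 38/11.
E[A | B ∈ {2, 4, 5}] = (38/11) / (8/11) = 19/4.

19/4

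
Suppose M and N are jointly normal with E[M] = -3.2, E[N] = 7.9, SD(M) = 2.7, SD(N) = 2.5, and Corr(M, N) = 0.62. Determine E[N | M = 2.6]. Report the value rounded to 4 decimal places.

11.2296

The regression of N on M has slope ρ·σ_N/σ_M and passes through (μ_M, μ_N).
E[N | M=2.6] = 7.9 + (0.62)·(2.5/2.7)·(2.6 − (-3.2)) = 7.9 + (0.57407)·(5.8) = 11.2296.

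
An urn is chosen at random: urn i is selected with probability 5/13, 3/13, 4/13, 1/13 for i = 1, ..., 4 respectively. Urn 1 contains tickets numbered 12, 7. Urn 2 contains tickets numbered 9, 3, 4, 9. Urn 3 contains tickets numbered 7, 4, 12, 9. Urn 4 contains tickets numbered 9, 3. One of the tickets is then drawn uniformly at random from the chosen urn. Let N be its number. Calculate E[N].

E[N | urn 1] = (12+7)/2 = 19/2.
E[N | urn 2] = (9+3+4+9)/4 = 25/4.
E[N | urn 3] = (7+4+12+9)/4 = 8.
E[N | urn 4] = (9+3)/2 = 6.
By the law of total expectation,
E[N] = (5/13)·(19/2) + (3/13)·(25/4) + (4/13)·(8) + (1/13)·(6) = 417/52.

417/52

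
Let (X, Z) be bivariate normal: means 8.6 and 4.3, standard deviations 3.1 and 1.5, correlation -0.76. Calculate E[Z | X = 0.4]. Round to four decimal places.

7.3155

For a bivariate normal, E[Z | X=x] = μ_Z + ρ·(σ_Z/σ_X)·(x − μ_X).
E[Z | X=0.4] = 4.3 + (-0.76)·(1.5/3.1)·(0.4 − (8.6)) = 4.3 + (-0.36774)·(-8.2) = 7.3155.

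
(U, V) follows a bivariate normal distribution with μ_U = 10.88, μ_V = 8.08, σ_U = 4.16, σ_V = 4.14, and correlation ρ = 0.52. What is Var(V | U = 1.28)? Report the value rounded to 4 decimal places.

For a bivariate normal, Var(V | U=x) = σ_V²(1 − ρ²).
Var(V | U=1.28) = (4.14)²·(1 − (0.52)²) = 17.1396·0.7296 = 12.5051.

12.5051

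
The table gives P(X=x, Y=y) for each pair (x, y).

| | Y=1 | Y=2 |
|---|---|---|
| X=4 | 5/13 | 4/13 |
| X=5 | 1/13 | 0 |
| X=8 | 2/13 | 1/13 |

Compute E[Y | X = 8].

4/3

P(X = 8) = 3/13.
Σ Y·P over the event = 1·(2/13) + 2·(1/13) = 4/13.
E[Y | X = 8] = (4/13) / (3/13) = 4/3.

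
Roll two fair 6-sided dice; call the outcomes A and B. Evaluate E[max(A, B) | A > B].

14/3

P(A > B) = 5/12.
Summing max(A,B)·P(x,y) over outcomes with A > B gives 35/18.
E[max(A, B) | A > B] = (35/18) / (5/12) = 14/3.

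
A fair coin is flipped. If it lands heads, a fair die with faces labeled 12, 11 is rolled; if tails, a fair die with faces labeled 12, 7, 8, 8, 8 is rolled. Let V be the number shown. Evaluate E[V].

E[V | heads] = (12+11)/2 = 23/2.
E[V | tails] = (12+7+8+8+8)/5 = 43/5.
By the law of total expectation,
E[V] = (1/2)·(23/2) + (1/2)·(43/5) = 201/20.

201/20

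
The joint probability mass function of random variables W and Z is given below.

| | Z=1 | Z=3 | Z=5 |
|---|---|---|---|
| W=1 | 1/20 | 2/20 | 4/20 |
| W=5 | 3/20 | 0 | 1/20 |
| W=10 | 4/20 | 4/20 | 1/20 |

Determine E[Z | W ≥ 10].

7/3

P(W ≥ 10) = 9/20.
Σ Z·P over the event = 1·(4/20) + 3·(4/20) + 5·(1/20) = 21/20.
E[Z | W ≥ 10] = (21/20) / (9/20) = 7/3.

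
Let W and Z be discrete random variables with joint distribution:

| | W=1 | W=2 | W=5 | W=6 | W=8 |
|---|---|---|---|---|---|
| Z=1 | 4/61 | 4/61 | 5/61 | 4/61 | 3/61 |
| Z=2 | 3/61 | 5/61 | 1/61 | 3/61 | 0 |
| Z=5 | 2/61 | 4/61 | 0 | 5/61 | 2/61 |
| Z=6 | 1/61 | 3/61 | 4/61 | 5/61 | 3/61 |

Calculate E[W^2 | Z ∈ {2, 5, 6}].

967/41

P(Z ∈ {2, 5, 6}) = 41/61.
Summing W^2·P(W=x,Z=y) over the conditioning event gives 967/61.
E[W^2 | Z ∈ {2, 5, 6}] = (967/61) / (41/61) = 967/41.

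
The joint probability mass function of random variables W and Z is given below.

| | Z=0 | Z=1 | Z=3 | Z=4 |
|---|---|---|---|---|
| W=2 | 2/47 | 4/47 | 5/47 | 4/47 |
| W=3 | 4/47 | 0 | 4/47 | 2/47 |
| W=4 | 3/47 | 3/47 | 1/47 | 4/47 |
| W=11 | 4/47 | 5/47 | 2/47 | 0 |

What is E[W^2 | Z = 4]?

49/5

P(Z = 4) = 10/47.
Σ W^2·P over the event = 4·(4/47) + 9·(2/47) + 16·(4/47) = 98/47.
E[W^2 | Z = 4] = (98/47) / (10/47) = 49/5.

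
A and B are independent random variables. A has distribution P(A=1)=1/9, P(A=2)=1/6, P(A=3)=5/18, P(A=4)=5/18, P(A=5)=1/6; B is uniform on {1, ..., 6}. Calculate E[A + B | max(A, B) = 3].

P(max(A, B) = 3) = 5/27.
Summing (A+B)·P(x,y) over outcomes with max(A, B) = 3 gives 49/54.
E[A + B | max(A, B) = 3] = (49/54) / (5/27) = 49/10.

49/10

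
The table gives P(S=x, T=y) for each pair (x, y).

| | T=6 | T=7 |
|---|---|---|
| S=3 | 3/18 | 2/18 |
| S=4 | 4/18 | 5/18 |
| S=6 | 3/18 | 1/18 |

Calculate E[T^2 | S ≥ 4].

P(S ≥ 4) = 13/18.
Summing T^2·P(S=x,T=y) over the conditioning event gives 91/3.
E[T^2 | S ≥ 4] = (91/3) / (13/18) = 42.

42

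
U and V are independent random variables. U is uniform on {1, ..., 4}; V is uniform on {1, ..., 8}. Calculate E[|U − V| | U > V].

Outcomes with U > V: (2,1), (3,1), (3,2), (4,1), (4,2), (4,3), each with probability 1/32.
E[|U − V| | U > V] = (1 + 2 + 1 + 3 + 2 + 1) / 6 = 5/3.

5/3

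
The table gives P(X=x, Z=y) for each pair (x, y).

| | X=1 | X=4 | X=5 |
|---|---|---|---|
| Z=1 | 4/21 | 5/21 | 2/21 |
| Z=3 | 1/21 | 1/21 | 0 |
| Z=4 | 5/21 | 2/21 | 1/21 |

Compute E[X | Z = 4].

9/4

P(Z = 4) = 8/21.
Σ X·P over the event = 1·(5/21) + 4·(2/21) + 5·(1/21) = 6/7.
E[X | Z = 4] = (6/7) / (8/21) = 9/4.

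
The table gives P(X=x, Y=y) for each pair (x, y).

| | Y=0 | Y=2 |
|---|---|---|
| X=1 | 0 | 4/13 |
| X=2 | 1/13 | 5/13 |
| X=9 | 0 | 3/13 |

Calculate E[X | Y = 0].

P(Y = 0) = 1/13.
Σ X·P over the event = 2·(1/13) = 2/13.
E[X | Y = 0] = (2/13) / (1/13) = 2.

2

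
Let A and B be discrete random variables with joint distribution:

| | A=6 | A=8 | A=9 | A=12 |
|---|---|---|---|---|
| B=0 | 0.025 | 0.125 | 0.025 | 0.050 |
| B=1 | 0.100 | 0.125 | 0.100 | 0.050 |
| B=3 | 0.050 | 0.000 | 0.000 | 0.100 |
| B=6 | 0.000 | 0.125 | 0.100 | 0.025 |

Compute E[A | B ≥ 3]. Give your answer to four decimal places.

9.2500

P(B ≥ 3) = 0.400.
Σ A·P over the event = 6·(0.050) + 8·(0.125) + 9·(0.100) + 12·(0.100) + 12·(0.025) = 3.700.
E[A | B ≥ 3] = (3.700) / (0.400) = 9.2500.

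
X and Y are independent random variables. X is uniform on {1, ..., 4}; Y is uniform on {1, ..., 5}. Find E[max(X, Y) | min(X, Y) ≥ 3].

25/6

Outcomes with min(X, Y) ≥ 3: (3,3), (3,4), (3,5), (4,3), (4,4), (4,5), each with probability 1/20.
E[max(X, Y) | min(X, Y) ≥ 3] = (3 + 4 + 5 + 4 + 4 + 5) / 6 = 25/6.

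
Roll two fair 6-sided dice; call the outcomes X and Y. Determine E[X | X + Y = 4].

P(X + Y = 4) = 1/12.
Summing X·P(x,y) over outcomes with X + Y = 4 gives 1/6.
E[X | X + Y = 4] = (1/6) / (1/12) = 2.

2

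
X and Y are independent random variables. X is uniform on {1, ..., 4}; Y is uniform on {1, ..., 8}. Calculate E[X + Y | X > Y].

Outcomes with X > Y: (2,1), (3,1), (3,2), (4,1), (4,2), (4,3), each with probability 1/32.
E[X + Y | X > Y] = (3 + 4 + 5 + 5 + 6 + 7) / 6 = 5.

5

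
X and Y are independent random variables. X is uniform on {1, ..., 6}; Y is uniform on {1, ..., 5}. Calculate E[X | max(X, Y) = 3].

12/5

Outcomes with max(X, Y) = 3: (1,3), (2,3), (3,1), (3,2), (3,3), each with probability 1/30.
E[X | max(X, Y) = 3] = (1 + 2 + 3 + 3 + 3) / 5 = 12/5.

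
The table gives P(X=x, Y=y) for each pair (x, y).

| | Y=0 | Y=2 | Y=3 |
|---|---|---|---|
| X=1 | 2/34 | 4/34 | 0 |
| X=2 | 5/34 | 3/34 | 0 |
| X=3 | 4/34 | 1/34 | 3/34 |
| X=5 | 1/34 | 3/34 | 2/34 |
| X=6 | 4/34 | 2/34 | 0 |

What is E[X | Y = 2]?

P(Y = 2) = 13/34.
Σ X·P over the event = 1·(4/34) + 2·(3/34) + 3·(1/34) + 5·(3/34) + 6·(2/34) = 20/17.
E[X | Y = 2] = (20/17) / (13/34) = 40/13.

40/13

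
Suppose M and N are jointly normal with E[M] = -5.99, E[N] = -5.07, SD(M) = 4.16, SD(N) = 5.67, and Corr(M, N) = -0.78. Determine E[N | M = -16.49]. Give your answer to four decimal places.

6.0928

For a bivariate normal, E[N | M=x] = μ_N + ρ·(σ_N/σ_M)·(x − μ_M).
E[N | M=-16.49] = -5.07 + (-0.78)·(5.67/4.16)·(-16.49 − (-5.99)) = -5.07 + (-1.063125)·(-10.5) = 6.0928.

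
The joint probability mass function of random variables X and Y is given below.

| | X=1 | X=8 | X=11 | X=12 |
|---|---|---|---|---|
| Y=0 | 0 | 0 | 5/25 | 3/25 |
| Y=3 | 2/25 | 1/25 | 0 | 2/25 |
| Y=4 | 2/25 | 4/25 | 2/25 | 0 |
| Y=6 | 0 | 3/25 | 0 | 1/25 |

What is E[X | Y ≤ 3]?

125/13

P(Y ≤ 3) = 13/25.
Σ X·P over the event = 1·(2/25) + 8·(1/25) + 11·(5/25) + 12·(3/25) + 12·(2/25) = 5.
E[X | Y ≤ 3] = (5) / (13/25) = 125/13.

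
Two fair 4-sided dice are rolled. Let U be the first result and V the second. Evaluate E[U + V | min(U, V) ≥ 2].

P(min(U, V) ≥ 2) = 9/16.
Summing (U+V)·P(x,y) over outcomes with min(U, V) ≥ 2 gives 27/8.
E[U + V | min(U, V) ≥ 2] = (27/8) / (9/16) = 6.

6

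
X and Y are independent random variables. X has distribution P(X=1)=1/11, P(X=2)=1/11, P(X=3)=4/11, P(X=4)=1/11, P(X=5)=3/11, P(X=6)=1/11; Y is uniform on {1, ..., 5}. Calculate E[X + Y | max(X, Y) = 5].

P(max(X, Y) = 5) = 2/5.
Summing (X+Y)·P(x,y) over outcomes with max(X, Y) = 5 gives 174/55.
E[X + Y | max(X, Y) = 5] = (174/55) / (2/5) = 87/11.

87/11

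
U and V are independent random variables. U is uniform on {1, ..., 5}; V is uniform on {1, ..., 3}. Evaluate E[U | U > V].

P(U > V) = 3/5.
Summing U·P(x,y) over outcomes with U > V gives 7/3.
E[U | U > V] = (7/3) / (3/5) = 35/9.

35/9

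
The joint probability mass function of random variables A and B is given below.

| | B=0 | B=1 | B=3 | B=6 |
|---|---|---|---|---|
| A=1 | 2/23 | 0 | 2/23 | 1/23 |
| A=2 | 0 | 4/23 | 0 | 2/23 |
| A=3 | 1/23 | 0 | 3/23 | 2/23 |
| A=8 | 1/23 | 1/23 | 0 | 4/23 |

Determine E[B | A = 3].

P(A = 3) = 6/23.
Σ B·P over the event = 0·(1/23) + 3·(3/23) + 6·(2/23) = 21/23.
E[B | A = 3] = (21/23) / (6/23) = 7/2.

7/2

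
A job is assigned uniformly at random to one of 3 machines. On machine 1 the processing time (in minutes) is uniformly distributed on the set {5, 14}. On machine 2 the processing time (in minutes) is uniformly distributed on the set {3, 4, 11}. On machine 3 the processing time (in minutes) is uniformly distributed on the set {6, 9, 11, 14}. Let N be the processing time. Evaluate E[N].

E[N | machine 1] = (5+14)/2 = 19/2.
E[N | machine 2] = (3+4+11)/3 = 6.
E[N | machine 3] = (6+9+11+14)/4 = 10.
E[N] = (1/3)·(19/2) + (1/3)·(6) + (1/3)·(10) = 17/2.

17/2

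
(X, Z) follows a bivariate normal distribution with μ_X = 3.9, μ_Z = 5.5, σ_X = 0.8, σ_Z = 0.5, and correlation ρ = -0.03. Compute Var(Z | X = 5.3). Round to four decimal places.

Var(Z | X=x) = (1 − ρ²)·σ_Z².
Var(Z | X=5.3) = (0.5)²·(1 − (-0.03)²) = 0.25·0.9991 = 0.2498.

0.2498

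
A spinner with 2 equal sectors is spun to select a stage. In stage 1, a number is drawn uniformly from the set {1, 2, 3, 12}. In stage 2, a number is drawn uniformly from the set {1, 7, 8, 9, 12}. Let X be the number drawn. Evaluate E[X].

119/20

E[X | stage 1] = (1+2+3+12)/4 = 9/2.
E[X | stage 2] = (1+7+8+9+12)/5 = 37/5.
E[X] = (1/2)·(9/2) + (1/2)·(37/5) = 119/20.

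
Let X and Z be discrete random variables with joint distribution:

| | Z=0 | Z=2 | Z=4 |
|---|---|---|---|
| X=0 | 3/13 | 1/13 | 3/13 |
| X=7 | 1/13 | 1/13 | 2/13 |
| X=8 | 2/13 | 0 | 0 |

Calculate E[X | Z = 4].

14/5

P(Z = 4) = 5/13.
Σ X·P over the event = 0·(3/13) + 7·(2/13) = 14/13.
E[X | Z = 4] = (14/13) / (5/13) = 14/5.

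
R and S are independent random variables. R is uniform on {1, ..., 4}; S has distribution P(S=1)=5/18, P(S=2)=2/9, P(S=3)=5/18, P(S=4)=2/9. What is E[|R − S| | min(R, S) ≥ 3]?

1/2

P(min(R, S) ≥ 3) = 1/4.
Summing |R−S|·P(x,y) over outcomes with min(R, S) ≥ 3 gives 1/8.
E[|R − S| | min(R, S) ≥ 3] = (1/8) / (1/4) = 1/2.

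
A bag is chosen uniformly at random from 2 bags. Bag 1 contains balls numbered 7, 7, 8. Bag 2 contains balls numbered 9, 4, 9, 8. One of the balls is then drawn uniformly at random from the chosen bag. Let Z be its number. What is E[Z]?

89/12

E[Z | bag 1] = (7+7+8)/3 = 22/3.
E[Z | bag 2] = (9+4+9+8)/4 = 15/2.
By the law of total expectation,
E[Z] = (1/2)·(22/3) + (1/2)·(15/2) = 89/12.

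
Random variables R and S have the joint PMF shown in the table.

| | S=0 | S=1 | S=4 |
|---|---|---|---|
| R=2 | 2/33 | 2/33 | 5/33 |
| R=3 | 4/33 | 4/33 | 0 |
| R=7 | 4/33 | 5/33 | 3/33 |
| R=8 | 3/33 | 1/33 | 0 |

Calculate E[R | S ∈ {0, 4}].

P(S ∈ {0, 4}) = 7/11.
Σ R·P over the event = 2·(2/33) + 2·(5/33) + 3·(4/33) + 7·(4/33) + 7·(3/33) + 8·(3/33) = 3.
E[R | S ∈ {0, 4}] = (3) / (7/11) = 33/7.

33/7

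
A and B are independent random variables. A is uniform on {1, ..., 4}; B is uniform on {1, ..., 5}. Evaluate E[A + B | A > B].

Outcomes with A > B: (2,1), (3,1), (3,2), (4,1), (4,2), (4,3), each with probability 1/20.
E[A + B | A > B] = (3 + 4 + 5 + 5 + 6 + 7) / 6 = 5.

5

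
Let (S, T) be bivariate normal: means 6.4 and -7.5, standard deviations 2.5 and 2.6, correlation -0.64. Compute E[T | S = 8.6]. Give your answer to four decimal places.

-8.9643

For a bivariate normal, E[T | S=x] = μ_T + ρ·(σ_T/σ_S)·(x − μ_S).
E[T | S=8.6] = -7.5 + (-0.64)·(2.6/2.5)·(8.6 − (6.4)) = -7.5 + (-0.6656)·(2.2) = -8.9643.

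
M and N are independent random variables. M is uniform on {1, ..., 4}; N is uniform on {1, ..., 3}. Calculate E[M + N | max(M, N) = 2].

10/3

Outcomes with max(M, N) = 2: (1,2), (2,1), (2,2), each with probability 1/12.
E[M + N | max(M, N) = 2] = (3 + 3 + 4) / 3 = 10/3.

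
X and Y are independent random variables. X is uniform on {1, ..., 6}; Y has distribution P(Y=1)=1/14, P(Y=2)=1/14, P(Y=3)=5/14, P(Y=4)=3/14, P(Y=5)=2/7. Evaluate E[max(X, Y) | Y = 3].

P(Y = 3) = 5/14.
Summing max(X,Y)·P(x,y) over outcomes with Y = 3 gives 10/7.
E[max(X, Y) | Y = 3] = (10/7) / (5/14) = 4.

4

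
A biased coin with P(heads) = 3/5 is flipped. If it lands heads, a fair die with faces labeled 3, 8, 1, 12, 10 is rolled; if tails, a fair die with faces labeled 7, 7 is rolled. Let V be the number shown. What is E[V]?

E[V | heads] = (3+8+1+12+10)/5 = 34/5.
E[V | tails] = (7+7)/2 = 7.
By the law of total expectation,
E[V] = (3/5)·(34/5) + (2/5)·(7) = 172/25.

172/25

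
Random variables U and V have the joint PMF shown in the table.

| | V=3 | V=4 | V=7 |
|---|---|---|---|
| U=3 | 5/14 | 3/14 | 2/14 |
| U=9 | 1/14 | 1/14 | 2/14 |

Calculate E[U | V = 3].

P(V = 3) = 3/7.
Σ U·P over the event = 3·(5/14) + 9·(1/14) = 12/7.
E[U | V = 3] = (12/7) / (3/7) = 4.

4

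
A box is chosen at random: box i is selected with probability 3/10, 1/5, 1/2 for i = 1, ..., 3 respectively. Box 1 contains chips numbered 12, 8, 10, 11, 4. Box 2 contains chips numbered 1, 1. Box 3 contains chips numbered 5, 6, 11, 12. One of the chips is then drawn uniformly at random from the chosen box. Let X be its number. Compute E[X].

143/20

E[X | box 1] = (12+8+10+11+4)/5 = 9.
E[X | box 2] = (1+1)/2 = 1.
E[X | box 3] = (5+6+11+12)/4 = 17/2.
E[X] = (3/10)·(9) + (1/5)·(1) + (1/2)·(17/2) = 143/20.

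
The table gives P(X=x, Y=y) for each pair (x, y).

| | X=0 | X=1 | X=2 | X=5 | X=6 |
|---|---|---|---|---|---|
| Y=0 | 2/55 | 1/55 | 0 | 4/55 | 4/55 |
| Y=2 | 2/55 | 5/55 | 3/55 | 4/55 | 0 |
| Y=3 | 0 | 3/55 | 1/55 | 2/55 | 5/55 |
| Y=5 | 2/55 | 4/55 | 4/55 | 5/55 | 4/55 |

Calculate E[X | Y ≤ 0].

45/11

P(Y ≤ 0) = 1/5.
Σ X·P over the event = 0·(2/55) + 1·(1/55) + 5·(4/55) + 6·(4/55) = 9/11.
E[X | Y ≤ 0] = (9/11) / (1/5) = 45/11.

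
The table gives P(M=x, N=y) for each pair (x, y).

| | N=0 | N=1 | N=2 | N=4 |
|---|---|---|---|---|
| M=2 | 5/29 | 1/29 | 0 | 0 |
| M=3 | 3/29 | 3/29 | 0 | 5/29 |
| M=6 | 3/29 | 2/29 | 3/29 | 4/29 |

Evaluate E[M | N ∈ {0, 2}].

55/14

P(N ∈ {0, 2}) = 14/29.
Summing M·P(M=x,N=y) over the conditioning event gives 55/29.
E[M | N ∈ {0, 2}] = (55/29) / (14/29) = 55/14.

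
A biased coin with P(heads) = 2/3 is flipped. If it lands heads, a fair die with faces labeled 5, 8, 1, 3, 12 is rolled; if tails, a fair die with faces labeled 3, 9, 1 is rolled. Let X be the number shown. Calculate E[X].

E[X | heads] = (5+8+1+3+12)/5 = 29/5.
E[X | tails] = (3+9+1)/3 = 13/3.
E[X] = (2/3)·(29/5) + (1/3)·(13/3) = 239/45.

239/45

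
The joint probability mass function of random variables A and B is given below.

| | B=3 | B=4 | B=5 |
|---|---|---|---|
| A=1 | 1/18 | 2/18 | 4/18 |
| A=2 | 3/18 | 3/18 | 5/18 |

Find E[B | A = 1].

31/7

P(A = 1) = 7/18.
Σ B·P over the event = 3·(1/18) + 4·(2/18) + 5·(4/18) = 31/18.
E[B | A = 1] = (31/18) / (7/18) = 31/7.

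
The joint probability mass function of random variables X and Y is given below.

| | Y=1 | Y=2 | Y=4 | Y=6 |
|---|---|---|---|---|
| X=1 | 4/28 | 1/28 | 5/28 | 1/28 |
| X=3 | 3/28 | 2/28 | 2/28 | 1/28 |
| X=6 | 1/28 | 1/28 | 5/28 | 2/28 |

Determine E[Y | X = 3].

21/8

P(X = 3) = 2/7.
Summing Y·P(X=x,Y=y) over the conditioning event gives 3/4.
E[Y | X = 3] = (3/4) / (2/7) = 21/8.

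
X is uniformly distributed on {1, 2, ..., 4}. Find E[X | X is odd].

Given X is odd, X is equally likely to be any of {1, 3}.
E[X | X is odd] = (1 + 3) / 2 = 2.

2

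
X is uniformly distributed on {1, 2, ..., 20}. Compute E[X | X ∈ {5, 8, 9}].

22/3

P(X ∈ {5, 8, 9}) = 3/20.
Σ over the event: 5·1/20 + 8·1/20 + 9·1/20 = 11/10.
E[X | X ∈ {5, 8, 9}] = (11/10) / (3/20) = 22/3.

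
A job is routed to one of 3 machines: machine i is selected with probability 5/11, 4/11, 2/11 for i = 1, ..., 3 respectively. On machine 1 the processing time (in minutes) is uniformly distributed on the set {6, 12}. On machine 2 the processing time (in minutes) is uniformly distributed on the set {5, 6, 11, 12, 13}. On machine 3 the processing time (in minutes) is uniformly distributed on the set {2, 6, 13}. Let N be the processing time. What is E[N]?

E[N | machine 1] = (6+12)/2 = 9.
E[N | machine 2] = (5+6+11+12+13)/5 = 47/5.
E[N | machine 3] = (2+6+13)/3 = 7.
E[N] = (5/11)·(9) + (4/11)·(47/5) + (2/11)·(7) = 483/55.

483/55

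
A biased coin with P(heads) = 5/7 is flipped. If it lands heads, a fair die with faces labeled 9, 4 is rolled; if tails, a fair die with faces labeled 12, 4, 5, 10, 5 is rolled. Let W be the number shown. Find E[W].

E[W | heads] = (9+4)/2 = 13/2.
E[W | tails] = (12+4+5+10+5)/5 = 36/5.
E[W] = (5/7)·(13/2) + (2/7)·(36/5) = 67/10.

67/10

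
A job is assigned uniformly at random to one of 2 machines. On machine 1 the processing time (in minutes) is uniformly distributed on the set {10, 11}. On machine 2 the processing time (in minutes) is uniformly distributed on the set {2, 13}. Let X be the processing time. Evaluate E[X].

E[X | machine 1] = (10+11)/2 = 21/2.
E[X | machine 2] = (2+13)/2 = 15/2.
By the law of total expectation,
E[X] = (1/2)·(21/2) + (1/2)·(15/2) = 9.

9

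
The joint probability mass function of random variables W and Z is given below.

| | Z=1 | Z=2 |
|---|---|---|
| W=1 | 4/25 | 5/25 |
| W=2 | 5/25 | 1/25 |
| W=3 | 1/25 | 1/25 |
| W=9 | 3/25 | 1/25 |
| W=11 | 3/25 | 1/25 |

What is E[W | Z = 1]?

77/16

P(Z = 1) = 16/25.
Σ W·P over the event = 1·(4/25) + 2·(5/25) + 3·(1/25) + 9·(3/25) + 11·(3/25) = 77/25.
E[W | Z = 1] = (77/25) / (16/25) = 77/16.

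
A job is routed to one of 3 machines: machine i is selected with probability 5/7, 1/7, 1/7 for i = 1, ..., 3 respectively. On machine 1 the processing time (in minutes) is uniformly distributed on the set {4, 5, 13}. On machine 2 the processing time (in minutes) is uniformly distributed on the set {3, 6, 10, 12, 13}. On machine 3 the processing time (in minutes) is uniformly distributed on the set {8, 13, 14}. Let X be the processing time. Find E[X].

E[X | machine 1] = (4+5+13)/3 = 22/3.
E[X | machine 2] = (3+6+10+12+13)/5 = 44/5.
E[X | machine 3] = (8+13+14)/3 = 35/3.
E[X] = (5/7)·(22/3) + (1/7)·(44/5) + (1/7)·(35/3) = 857/105.

857/105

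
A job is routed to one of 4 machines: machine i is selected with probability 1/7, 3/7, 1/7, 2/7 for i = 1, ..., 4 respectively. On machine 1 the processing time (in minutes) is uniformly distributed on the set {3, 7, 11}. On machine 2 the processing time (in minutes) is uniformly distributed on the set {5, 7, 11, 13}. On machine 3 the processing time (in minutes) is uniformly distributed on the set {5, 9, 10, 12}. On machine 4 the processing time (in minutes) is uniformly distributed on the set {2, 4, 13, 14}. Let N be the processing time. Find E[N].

E[N | machine 1] = (3+7+11)/3 = 7.
E[N | machine 2] = (5+7+11+13)/4 = 9.
E[N | machine 3] = (5+9+10+12)/4 = 9.
E[N | machine 4] = (2+4+13+14)/4 = 33/4.
By the law of total expectation,
E[N] = (1/7)·(7) + (3/7)·(9) + (1/7)·(9) + (2/7)·(33/4) = 17/2.

17/2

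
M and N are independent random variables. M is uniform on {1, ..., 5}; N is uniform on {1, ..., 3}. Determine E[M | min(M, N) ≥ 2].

P(min(M, N) ≥ 2) = 8/15.
Summing M·P(x,y) over outcomes with min(M, N) ≥ 2 gives 28/15.
E[M | min(M, N) ≥ 2] = (28/15) / (8/15) = 7/2.

7/2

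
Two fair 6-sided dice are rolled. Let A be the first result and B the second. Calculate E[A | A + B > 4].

58/15

P(A + B > 4) = 5/6.
Summing A·P(x,y) over outcomes with A + B > 4 gives 29/9.
E[A | A + B > 4] = (29/9) / (5/6) = 58/15.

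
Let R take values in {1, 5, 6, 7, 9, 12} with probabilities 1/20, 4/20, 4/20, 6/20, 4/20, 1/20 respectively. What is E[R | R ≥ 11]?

P(R ≥ 11) = 1/20.
Σ over the event: 12·1/20 = 3/5.
E[R | R ≥ 11] = (3/5) / (1/20) = 12.

12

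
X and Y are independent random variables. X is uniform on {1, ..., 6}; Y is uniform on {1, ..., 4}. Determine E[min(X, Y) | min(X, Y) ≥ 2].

41/15

P(min(X, Y) ≥ 2) = 5/8.
Summing min(X,Y)·P(x,y) over outcomes with min(X, Y) ≥ 2 gives 41/24.
E[min(X, Y) | min(X, Y) ≥ 2] = (41/24) / (5/8) = 41/15.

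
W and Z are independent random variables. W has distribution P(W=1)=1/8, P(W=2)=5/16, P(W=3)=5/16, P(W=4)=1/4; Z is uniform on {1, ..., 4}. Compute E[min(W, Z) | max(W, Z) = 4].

P(max(W, Z) = 4) = 7/16.
Summing min(W,Z)·P(x,y) over outcomes with max(W, Z) = 4 gives 67/64.
E[min(W, Z) | max(W, Z) = 4] = (67/64) / (7/16) = 67/28.

67/28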